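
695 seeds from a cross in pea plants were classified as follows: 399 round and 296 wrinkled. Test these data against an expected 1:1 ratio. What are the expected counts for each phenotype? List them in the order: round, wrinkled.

347.5, 347.5

Total ratio parts = 2. Expected numbers out of 695:
  round: 695 × 1/2 = 347.5
  wrinkled: 695 × 1/2 = 347.5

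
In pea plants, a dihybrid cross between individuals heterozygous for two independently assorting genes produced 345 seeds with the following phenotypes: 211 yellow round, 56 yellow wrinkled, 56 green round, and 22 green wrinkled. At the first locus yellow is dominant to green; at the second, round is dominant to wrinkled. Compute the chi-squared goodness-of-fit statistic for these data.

A dihybrid F₂ with independent assortment and complete dominance at both loci gives a 9:3:3:1 phenotypic ratio.
Expected counts for N = 345 under a 9:3:3:1 ratio (total parts = 16):
  yellow round: 345 × 9/16 = 194.0625
  yellow wrinkled: 345 × 3/16 = 64.6875
  green round: 345 × 3/16 = 64.6875
  green wrinkled: 345 × 1/16 = 21.5625
χ² = Σ (O − E)² / E
  yellow round: (211 − 194.0625)² / 194.0625 = 1.4783
  yellow wrinkled: (56 − 64.6875)² / 64.6875 = 1.1667
  green round: (56 − 64.6875)² / 64.6875 = 1.1667
  green wrinkled: (22 − 21.5625)² / 21.5625 = 0.0089
χ² = 1.4783 + 1.1667 + 1.1667 + 0.0089 = 3.8206 ≈ 3.821

3.821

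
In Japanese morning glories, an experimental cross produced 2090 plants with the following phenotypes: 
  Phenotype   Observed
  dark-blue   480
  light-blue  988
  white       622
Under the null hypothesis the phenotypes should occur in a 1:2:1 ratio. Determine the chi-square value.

Total ratio parts = 4. Expected numbers out of 2090:
  dark-blue: 2090 × 1/4 = 522.5
  light-blue: 2090 × 2/4 = 1045
  white: 2090 × 1/4 = 522.5
χ² = Σ (O − E)² / E
  dark-blue: (480 − 522.5)² / 522.5 = 3.4569
  light-blue: (988 − 1045)² / 1045 = 3.1091
  white: (622 − 522.5)² / 522.5 = 18.9478
χ² = 3.4569 + 3.1091 + 18.9478 = 25.5138 ≈ 25.514

25.514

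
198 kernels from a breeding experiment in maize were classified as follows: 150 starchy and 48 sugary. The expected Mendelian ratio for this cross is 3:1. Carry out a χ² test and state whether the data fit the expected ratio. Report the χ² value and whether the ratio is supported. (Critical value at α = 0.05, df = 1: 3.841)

The 3:1 ratio has 4 parts, so with N = 198 the expected counts are:
  starchy: 198 × 3/4 = 148.5
  sugary: 198 × 1/4 = 49.5
χ² = Σ (O − E)² / E
  starchy: (150 − 148.5)² / 148.5 = 0.0152
  sugary: (48 − 49.5)² / 49.5 = 0.0455
χ² = 0.0152 + 0.0455 = 0.0607 ≈ 0.061
Degrees of freedom = 2 − 1 = 1; critical value at α = 0.05 is 3.841.
Since 0.061 < 3.841, we fail to reject the null hypothesis — the data are consistent with the 3:1 ratio.

0.061; consistent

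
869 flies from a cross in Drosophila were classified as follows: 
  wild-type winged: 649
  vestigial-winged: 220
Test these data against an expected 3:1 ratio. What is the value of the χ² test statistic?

0.046

Total ratio parts = 4. Expected numbers out of 869:
  wild-type winged: 869 × 3/4 = 651.75
  vestigial-winged: 869 × 1/4 = 217.25
χ² = Σ (O − E)² / E
  wild-type winged: (649 − 651.75)² / 651.75 = 0.0116
  vestigial-winged: (220 − 217.25)² / 217.25 = 0.0348
χ² = 0.0116 + 0.0348 = 0.0464 ≈ 0.046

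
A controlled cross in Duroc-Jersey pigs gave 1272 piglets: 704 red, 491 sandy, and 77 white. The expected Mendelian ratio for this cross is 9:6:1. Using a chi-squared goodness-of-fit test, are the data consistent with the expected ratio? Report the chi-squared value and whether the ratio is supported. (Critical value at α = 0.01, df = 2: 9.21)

Total ratio parts = 16. Expected numbers out of 1272:
  red: 1272 × 9/16 = 715.5
  sandy: 1272 × 6/16 = 477
  white: 1272 × 1/16 = 79.5
χ² = Σ (O − E)² / E
  red: (704 − 715.5)² / 715.5 = 0.1848
  sandy: (491 − 477)² / 477 = 0.4109
  white: (77 − 79.5)² / 79.5 = 0.0786
χ² = 0.1848 + 0.4109 + 0.0786 = 0.6743 ≈ 0.674
Degrees of freedom = 3 − 1 = 2; critical value at α = 0.01 is 9.21.
Since 0.674 < 9.21, we fail to reject the null hypothesis — the data are consistent with the 9:6:1 ratio.

0.674; consistent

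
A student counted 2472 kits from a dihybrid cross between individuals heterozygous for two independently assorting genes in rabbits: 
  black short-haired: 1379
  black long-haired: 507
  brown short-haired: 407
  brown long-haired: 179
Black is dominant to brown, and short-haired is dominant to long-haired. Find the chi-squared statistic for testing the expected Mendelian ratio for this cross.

A dihybrid F₂ with independent assortment and complete dominance at both loci gives a 9:3:3:1 phenotypic ratio.
The 9:3:3:1 ratio has 16 parts, so with N = 2472 the expected counts are:
  black short-haired: 2472 × 9/16 = 1390.5
  black long-haired: 2472 × 3/16 = 463.5
  brown short-haired: 2472 × 3/16 = 463.5
  brown long-haired: 2472 × 1/16 = 154.5
χ² = Σ (O − E)² / E
  black short-haired: (1379 − 1390.5)² / 1390.5 = 0.0951
  black long-haired: (507 − 463.5)² / 463.5 = 4.0825
  brown short-haired: (407 − 463.5)² / 463.5 = 6.8873
  brown long-haired: (179 − 154.5)² / 154.5 = 3.8851
χ² = 0.0951 + 4.0825 + 6.8873 + 3.8851 = 14.950

14.950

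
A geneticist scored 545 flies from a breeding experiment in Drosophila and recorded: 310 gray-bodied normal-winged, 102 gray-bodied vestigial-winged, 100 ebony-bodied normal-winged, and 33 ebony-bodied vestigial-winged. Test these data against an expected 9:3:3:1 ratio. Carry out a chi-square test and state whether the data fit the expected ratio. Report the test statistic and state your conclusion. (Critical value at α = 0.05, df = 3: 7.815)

Expected counts for N = 545 under a 9:3:3:1 ratio (total parts = 16):
  gray-bodied normal-winged: 545 × 9/16 = 306.5625
  gray-bodied vestigial-winged: 545 × 3/16 = 102.1875
  ebony-bodied normal-winged: 545 × 3/16 = 102.1875
  ebony-bodied vestigial-winged: 545 × 1/16 = 34.0625
χ² = Σ (O − E)² / E
  gray-bodied normal-winged: (310 − 306.5625)² / 306.5625 = 0.0385
  gray-bodied vestigial-winged: (102 − 102.1875)² / 102.1875 = 0.0003
  ebony-bodied normal-winged: (100 − 102.1875)² / 102.1875 = 0.0468
  ebony-bodied vestigial-winged: (33 − 34.0625)² / 34.0625 = 0.0331
χ² = 0.0385 + 0.0003 + 0.0468 + 0.0331 = 0.1187 ≈ 0.119
Degrees of freedom = 4 − 1 = 3; critical value at α = 0.05 is 7.815.
Since 0.119 < 7.815, we fail to reject the null hypothesis — the data are consistent with the 9:3:3:1 ratio.

0.119; consistent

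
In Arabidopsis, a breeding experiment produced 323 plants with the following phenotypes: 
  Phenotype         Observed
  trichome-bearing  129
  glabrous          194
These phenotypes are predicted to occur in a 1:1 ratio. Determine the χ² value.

Expected counts for N = 323 under a 1:1 ratio (total parts = 2):
  trichome-bearing: 323 × 1/2 = 161.5
  glabrous: 323 × 1/2 = 161.5
χ² = Σ (O − E)² / E
  trichome-bearing: (129 − 161.5)² / 161.5 = 6.5402
  glabrous: (194 − 161.5)² / 161.5 = 6.5402
χ² = 6.5402 + 6.5402 = 13.0804 ≈ 13.080

13.080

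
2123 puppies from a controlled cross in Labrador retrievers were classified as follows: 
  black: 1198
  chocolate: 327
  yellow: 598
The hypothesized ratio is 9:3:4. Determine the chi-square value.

Expected counts for N = 2123 under a 9:3:4 ratio (total parts = 16):
  black: 2123 × 9/16 = 1194.1875
  chocolate: 2123 × 3/16 = 398.0625
  yellow: 2123 × 4/16 = 530.75
χ² = Σ (O − E)² / E
  black: (1198 − 1194.1875)² / 1194.1875 = 0.0122
  chocolate: (327 − 398.0625)² / 398.0625 = 12.6861
  yellow: (598 − 530.75)² / 530.75 = 8.5211
χ² = 0.0122 + 12.6861 + 8.5211 = 21.2194 ≈ 21.219

21.219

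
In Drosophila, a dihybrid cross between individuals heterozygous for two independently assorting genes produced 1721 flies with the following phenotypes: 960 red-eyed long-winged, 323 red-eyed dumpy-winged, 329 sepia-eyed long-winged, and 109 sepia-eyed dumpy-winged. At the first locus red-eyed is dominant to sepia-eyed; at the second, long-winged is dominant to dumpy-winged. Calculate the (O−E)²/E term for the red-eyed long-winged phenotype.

0.067

A dihybrid F₂ with independent assortment and complete dominance at both loci gives a 9:3:3:1 phenotypic ratio.
Expected counts for N = 1721 under a 9:3:3:1 ratio (total parts = 16):
  red-eyed long-winged: 1721 × 9/16 = 968.0625
  red-eyed dumpy-winged: 1721 × 3/16 = 322.6875
  sepia-eyed long-winged: 1721 × 3/16 = 322.6875
  sepia-eyed dumpy-winged: 1721 × 1/16 = 107.5625
Contribution of red-eyed long-winged: (960 − 968.0625)² / 968.0625 = 0.0671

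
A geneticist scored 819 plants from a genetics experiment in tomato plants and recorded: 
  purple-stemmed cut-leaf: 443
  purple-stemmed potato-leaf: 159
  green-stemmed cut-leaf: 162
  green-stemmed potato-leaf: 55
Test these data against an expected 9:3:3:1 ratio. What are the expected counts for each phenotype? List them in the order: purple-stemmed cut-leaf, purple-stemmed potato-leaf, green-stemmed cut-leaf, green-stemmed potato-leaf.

460.6875, 153.5625, 153.5625, 51.1875

Under the 9:3:3:1 hypothesis (Σ ratio = 16, N = 819):
  purple-stemmed cut-leaf: 819 × 9/16 = 460.6875
  purple-stemmed potato-leaf: 819 × 3/16 = 153.5625
  green-stemmed cut-leaf: 819 × 3/16 = 153.5625
  green-stemmed potato-leaf: 819 × 1/16 = 51.1875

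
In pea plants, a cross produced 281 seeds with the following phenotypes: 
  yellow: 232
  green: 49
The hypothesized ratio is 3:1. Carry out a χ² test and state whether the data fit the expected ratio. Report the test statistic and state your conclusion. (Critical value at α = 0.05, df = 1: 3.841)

Under the 3:1 hypothesis (Σ ratio = 4, N = 281):
  yellow: 281 × 3/4 = 210.75
  green: 281 × 1/4 = 70.25
χ² = Σ (O − E)² / E
  yellow: (232 − 210.75)² / 210.75 = 2.1426
  green: (49 − 70.25)² / 70.25 = 6.4279
χ² = 2.1426 + 6.4279 = 8.5705 ≈ 8.571
Degrees of freedom = 2 − 1 = 1; critical value at α = 0.05 is 3.841.
Since 8.571 > 3.841, we reject the null hypothesis — the data do not fit the 3:1 ratio.

8.571; not consistent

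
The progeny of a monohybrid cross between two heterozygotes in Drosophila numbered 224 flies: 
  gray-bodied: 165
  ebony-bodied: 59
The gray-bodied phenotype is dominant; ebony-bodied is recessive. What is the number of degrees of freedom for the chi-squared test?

1

For a monohybrid cross between heterozygotes with complete dominance, the expected phenotypic ratio is 3:1.
A goodness-of-fit test with 2 phenotype classes has df = 2 − 1 = 1.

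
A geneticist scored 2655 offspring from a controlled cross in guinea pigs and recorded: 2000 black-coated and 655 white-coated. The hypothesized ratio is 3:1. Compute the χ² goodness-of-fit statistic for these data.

0.154

Expected counts for N = 2655 under a 3:1 ratio (total parts = 4):
  black-coated: 2655 × 3/4 = 1991.25
  white-coated: 2655 × 1/4 = 663.75
χ² = Σ (O − E)² / E
  black-coated: (2000 − 1991.25)² / 1991.25 = 0.0384
  white-coated: (655 − 663.75)² / 663.75 = 0.1153
χ² = 0.0384 + 0.1153 = 0.1537 ≈ 0.154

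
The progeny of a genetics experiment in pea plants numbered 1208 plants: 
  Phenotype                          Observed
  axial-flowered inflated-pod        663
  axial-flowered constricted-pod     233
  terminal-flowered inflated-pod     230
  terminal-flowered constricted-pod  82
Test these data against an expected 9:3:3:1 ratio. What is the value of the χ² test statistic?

The 9:3:3:1 ratio has 16 parts, so with N = 1208 the expected counts are:
  axial-flowered inflated-pod: 1208 × 9/16 = 679.5
  axial-flowered constricted-pod: 1208 × 3/16 = 226.5
  terminal-flowered inflated-pod: 1208 × 3/16 = 226.5
  terminal-flowered constricted-pod: 1208 × 1/16 = 75.5
χ² = Σ (O − E)² / E
  axial-flowered inflated-pod: (663 − 679.5)² / 679.5 = 0.4007
  axial-flowered constricted-pod: (233 − 226.5)² / 226.5 = 0.1865
  terminal-flowered inflated-pod: (230 − 226.5)² / 226.5 = 0.0541
  terminal-flowered constricted-pod: (82 − 75.5)² / 75.5 = 0.5596
χ² = 0.4007 + 0.1865 + 0.0541 + 0.5596 = 1.2009 ≈ 1.201

1.201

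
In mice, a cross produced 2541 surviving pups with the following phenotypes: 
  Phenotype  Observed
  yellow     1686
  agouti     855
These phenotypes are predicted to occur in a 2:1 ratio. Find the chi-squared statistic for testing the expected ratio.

Under the 2:1 hypothesis (Σ ratio = 3, N = 2541):
  yellow: 2541 × 2/3 = 1694
  agouti: 2541 × 1/3 = 847
χ² = Σ (O − E)² / E
  yellow: (1686 − 1694)² / 1694 = 0.0378
  agouti: (855 − 847)² / 847 = 0.0756
χ² = 0.0378 + 0.0756 = 0.1134 ≈ 0.113

0.113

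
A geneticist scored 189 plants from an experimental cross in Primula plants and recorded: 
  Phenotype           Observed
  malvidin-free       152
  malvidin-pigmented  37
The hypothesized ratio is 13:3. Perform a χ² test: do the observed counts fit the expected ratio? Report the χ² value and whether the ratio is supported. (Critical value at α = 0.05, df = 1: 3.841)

Expected counts for N = 189 under a 13:3 ratio (total parts = 16):
  malvidin-free: 189 × 13/16 = 153.5625
  malvidin-pigmented: 189 × 3/16 = 35.4375
χ² = Σ (O − E)² / E
  malvidin-free: (152 − 153.5625)² / 153.5625 = 0.0159
  malvidin-pigmented: (37 − 35.4375)² / 35.4375 = 0.0689
χ² = 0.0159 + 0.0689 = 0.0848 ≈ 0.085
Degrees of freedom = 2 − 1 = 1; critical value at α = 0.05 is 3.841.
Since 0.085 < 3.841, we fail to reject the null hypothesis — the data are consistent with the 13:3 ratio.

0.085; consistent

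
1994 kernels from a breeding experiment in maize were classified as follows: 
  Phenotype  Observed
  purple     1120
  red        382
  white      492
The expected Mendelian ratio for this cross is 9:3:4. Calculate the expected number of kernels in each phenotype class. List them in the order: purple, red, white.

1121.625, 373.875, 498.5

Expected counts for N = 1994 under a 9:3:4 ratio (total parts = 16):
  purple: 1994 × 9/16 = 1121.625
  red: 1994 × 3/16 = 373.875
  white: 1994 × 4/16 = 498.5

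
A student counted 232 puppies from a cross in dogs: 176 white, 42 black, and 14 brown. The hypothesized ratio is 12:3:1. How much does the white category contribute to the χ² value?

The 12:3:1 ratio has 16 parts, so with N = 232 the expected counts are:
  white: 232 × 12/16 = 174
  black: 232 × 3/16 = 43.5
  brown: 232 × 1/16 = 14.5
Contribution of white: (176 − 174)² / 174 = 0.0230

0.023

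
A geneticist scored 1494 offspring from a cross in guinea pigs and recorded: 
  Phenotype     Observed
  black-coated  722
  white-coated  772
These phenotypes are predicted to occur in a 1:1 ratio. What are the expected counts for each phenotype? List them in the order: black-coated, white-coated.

Total ratio parts = 2. Expected numbers out of 1494:
  black-coated: 1494 × 1/2 = 747
  white-coated: 1494 × 1/2 = 747

747, 747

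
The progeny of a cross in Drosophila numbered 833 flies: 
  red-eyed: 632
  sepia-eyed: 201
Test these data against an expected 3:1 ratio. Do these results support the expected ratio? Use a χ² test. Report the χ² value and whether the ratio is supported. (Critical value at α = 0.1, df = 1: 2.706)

Expected counts for N = 833 under a 3:1 ratio (total parts = 4):
  red-eyed: 833 × 3/4 = 624.75
  sepia-eyed: 833 × 1/4 = 208.25
χ² = Σ (O − E)² / E
  red-eyed: (632 − 624.75)² / 624.75 = 0.0841
  sepia-eyed: (201 − 208.25)² / 208.25 = 0.2524
χ² = 0.0841 + 0.2524 = 0.3365 ≈ 0.337
Degrees of freedom = 2 − 1 = 1; critical value at α = 0.1 is 2.706.
Since 0.337 < 2.706, we fail to reject the null hypothesis — the data are consistent with the 3:1 ratio.

0.337; consistent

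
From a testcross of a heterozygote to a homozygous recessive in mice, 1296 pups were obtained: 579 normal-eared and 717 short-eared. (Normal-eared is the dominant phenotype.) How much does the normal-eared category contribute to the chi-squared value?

7.347

A testcross of a heterozygote (Aa × aa) gives a 1:1 phenotypic ratio.
Total ratio parts = 2. Expected numbers out of 1296:
  normal-eared: 1296 × 1/2 = 648
  short-eared: 1296 × 1/2 = 648
Contribution of normal-eared: (579 − 648)² / 648 = 7.3472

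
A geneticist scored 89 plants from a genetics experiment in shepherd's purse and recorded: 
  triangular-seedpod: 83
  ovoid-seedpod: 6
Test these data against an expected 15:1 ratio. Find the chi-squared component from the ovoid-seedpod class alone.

0.034

Expected counts for N = 89 under a 15:1 ratio (total parts = 16):
  triangular-seedpod: 89 × 15/16 = 83.4375
  ovoid-seedpod: 89 × 1/16 = 5.5625
Contribution of ovoid-seedpod: (6 − 5.5625)² / 5.5625 = 0.0344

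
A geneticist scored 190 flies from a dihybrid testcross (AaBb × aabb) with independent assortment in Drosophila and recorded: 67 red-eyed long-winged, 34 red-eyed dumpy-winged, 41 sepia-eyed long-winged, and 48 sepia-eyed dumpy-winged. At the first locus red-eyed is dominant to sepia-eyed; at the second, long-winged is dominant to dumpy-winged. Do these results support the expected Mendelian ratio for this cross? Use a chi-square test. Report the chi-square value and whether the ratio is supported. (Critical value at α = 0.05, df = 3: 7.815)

A dihybrid testcross with independent assortment gives a 1:1:1:1 ratio.
Under the 1:1:1:1 hypothesis (Σ ratio = 4, N = 190):
  red-eyed long-winged: 190 × 1/4 = 47.5
  red-eyed dumpy-winged: 190 × 1/4 = 47.5
  sepia-eyed long-winged: 190 × 1/4 = 47.5
  sepia-eyed dumpy-winged: 190 × 1/4 = 47.5
χ² = Σ (O − E)² / E
  red-eyed long-winged: (67 − 47.5)² / 47.5 = 8.0053
  red-eyed dumpy-winged: (34 − 47.5)² / 47.5 = 3.8368
  sepia-eyed long-winged: (41 − 47.5)² / 47.5 = 0.8895
  sepia-eyed dumpy-winged: (48 − 47.5)² / 47.5 = 0.0053
χ² = 8.0053 + 3.8368 + 0.8895 + 0.0053 = 12.7369 ≈ 12.737
Degrees of freedom = 4 − 1 = 3; critical value at α = 0.05 is 7.815.
Since 12.737 > 7.815, we reject the null hypothesis — the data do not fit the 1:1:1:1 ratio.

12.737; not consistent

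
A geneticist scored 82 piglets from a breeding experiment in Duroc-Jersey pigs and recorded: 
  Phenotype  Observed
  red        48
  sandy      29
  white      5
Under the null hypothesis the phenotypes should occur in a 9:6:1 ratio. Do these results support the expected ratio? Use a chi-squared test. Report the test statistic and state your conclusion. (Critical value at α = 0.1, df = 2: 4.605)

Total ratio parts = 16. Expected numbers out of 82:
  red: 82 × 9/16 = 46.125
  sandy: 82 × 6/16 = 30.75
  white: 82 × 1/16 = 5.125
χ² = Σ (O − E)² / E
  red: (48 − 46.125)² / 46.125 = 0.0762
  sandy: (29 − 30.75)² / 30.75 = 0.0996
  white: (5 − 5.125)² / 5.125 = 0.0030
χ² = 0.0762 + 0.0996 + 0.0030 = 0.1788 ≈ 0.179
Degrees of freedom = 3 − 1 = 2; critical value at α = 0.1 is 4.605.
Since 0.179 < 4.605, we fail to reject the null hypothesis — the data are consistent with the 9:6:1 ratio.

0.179; consistent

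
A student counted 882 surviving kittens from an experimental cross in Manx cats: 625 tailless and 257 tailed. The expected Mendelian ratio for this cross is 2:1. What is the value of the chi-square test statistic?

Expected counts for N = 882 under a 2:1 ratio (total parts = 3):
  tailless: 882 × 2/3 = 588
  tailed: 882 × 1/3 = 294
χ² = Σ (O − E)² / E
  tailless: (625 − 588)² / 588 = 2.3282
  tailed: (257 − 294)² / 294 = 4.6565
χ² = 2.3282 + 4.6565 = 6.9847 ≈ 6.985

6.985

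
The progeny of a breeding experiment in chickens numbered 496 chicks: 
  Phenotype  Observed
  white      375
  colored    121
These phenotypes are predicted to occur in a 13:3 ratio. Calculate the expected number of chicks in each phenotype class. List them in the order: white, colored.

403, 93

The 13:3 ratio has 16 parts, so with N = 496 the expected counts are:
  white: 496 × 13/16 = 403
  colored: 496 × 3/16 = 93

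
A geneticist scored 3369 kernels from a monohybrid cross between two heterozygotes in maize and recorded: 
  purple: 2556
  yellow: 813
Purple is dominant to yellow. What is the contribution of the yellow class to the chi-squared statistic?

For a monohybrid cross between heterozygotes with complete dominance, the expected phenotypic ratio is 3:1.
The 3:1 ratio has 4 parts, so with N = 3369 the expected counts are:
  purple: 3369 × 3/4 = 2526.75
  yellow: 3369 × 1/4 = 842.25
Contribution of yellow: (813 − 842.25)² / 842.25 = 1.0158

1.016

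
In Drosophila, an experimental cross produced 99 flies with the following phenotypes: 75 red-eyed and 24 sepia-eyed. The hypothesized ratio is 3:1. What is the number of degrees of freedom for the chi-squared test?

1

A goodness-of-fit test with 2 phenotype classes has df = 2 − 1 = 1.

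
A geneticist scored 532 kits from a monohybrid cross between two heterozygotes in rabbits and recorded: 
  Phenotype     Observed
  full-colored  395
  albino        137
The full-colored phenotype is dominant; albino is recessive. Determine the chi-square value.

0.160

For a monohybrid cross between heterozygotes with complete dominance, the expected phenotypic ratio is 3:1.
Under the 3:1 hypothesis (Σ ratio = 4, N = 532):
  full-colored: 532 × 3/4 = 399
  albino: 532 × 1/4 = 133
χ² = Σ (O − E)² / E
  full-colored: (395 − 399)² / 399 = 0.0401
  albino: (137 − 133)² / 133 = 0.1203
χ² = 0.0401 + 0.1203 = 0.1604 ≈ 0.160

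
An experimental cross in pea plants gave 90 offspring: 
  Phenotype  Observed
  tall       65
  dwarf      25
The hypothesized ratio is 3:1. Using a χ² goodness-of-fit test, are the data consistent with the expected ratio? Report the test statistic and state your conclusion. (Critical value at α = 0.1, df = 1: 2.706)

Under the 3:1 hypothesis (Σ ratio = 4, N = 90):
  tall: 90 × 3/4 = 67.5
  dwarf: 90 × 1/4 = 22.5
χ² = Σ (O − E)² / E
  tall: (65 − 67.5)² / 67.5 = 0.0926
  dwarf: (25 − 22.5)² / 22.5 = 0.2778
χ² = 0.0926 + 0.2778 = 0.3704 ≈ 0.370
Degrees of freedom = 2 − 1 = 1; critical value at α = 0.1 is 2.706.
Since 0.370 < 2.706, we fail to reject the null hypothesis — the data are consistent with the 3:1 ratio.

0.370; consistent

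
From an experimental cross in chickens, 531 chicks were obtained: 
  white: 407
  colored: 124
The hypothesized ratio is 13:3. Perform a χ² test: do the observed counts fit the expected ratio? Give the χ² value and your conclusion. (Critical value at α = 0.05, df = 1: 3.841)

The 13:3 ratio has 16 parts, so with N = 531 the expected counts are:
  white: 531 × 13/16 = 431.4375
  colored: 531 × 3/16 = 99.5625
χ² = Σ (O − E)² / E
  white: (407 − 431.4375)² / 431.4375 = 1.3842
  colored: (124 − 99.5625)² / 99.5625 = 5.9982
χ² = 1.3842 + 5.9982 = 7.3824 ≈ 7.382
Degrees of freedom = 2 − 1 = 1; critical value at α = 0.05 is 3.841.
Since 7.382 > 3.841, we reject the null hypothesis — the data do not fit the 13:3 ratio.

7.382; not consistent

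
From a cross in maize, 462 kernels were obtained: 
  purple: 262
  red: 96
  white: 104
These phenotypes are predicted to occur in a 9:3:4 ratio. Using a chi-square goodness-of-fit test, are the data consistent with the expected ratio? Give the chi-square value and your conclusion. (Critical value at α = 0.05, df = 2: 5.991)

2.177; consistent

Under the 9:3:4 hypothesis (Σ ratio = 16, N = 462):
  purple: 462 × 9/16 = 259.875
  red: 462 × 3/16 = 86.625
  white: 462 × 4/16 = 115.5
χ² = Σ (O − E)² / E
  purple: (262 − 259.875)² / 259.875 = 0.0174
  red: (96 − 86.625)² / 86.625 = 1.0146
  white: (104 − 115.5)² / 115.5 = 1.1450
χ² = 0.0174 + 1.0146 + 1.1450 = 2.177
Degrees of freedom = 3 − 1 = 2; critical value at α = 0.05 is 5.991.
Since 2.177 < 5.991, we fail to reject the null hypothesis — the data are consistent with the 9:3:4 ratio.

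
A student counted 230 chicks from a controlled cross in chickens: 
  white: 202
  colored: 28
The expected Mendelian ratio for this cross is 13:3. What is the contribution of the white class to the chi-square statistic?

1.224

Expected counts for N = 230 under a 13:3 ratio (total parts = 16):
  white: 230 × 13/16 = 186.875
  colored: 230 × 3/16 = 43.125
Contribution of white: (202 − 186.875)² / 186.875 = 1.2242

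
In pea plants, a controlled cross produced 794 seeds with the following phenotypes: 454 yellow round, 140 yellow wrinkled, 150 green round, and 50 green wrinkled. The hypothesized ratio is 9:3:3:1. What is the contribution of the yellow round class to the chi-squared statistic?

0.122

Expected counts for N = 794 under a 9:3:3:1 ratio (total parts = 16):
  yellow round: 794 × 9/16 = 446.625
  yellow wrinkled: 794 × 3/16 = 148.875
  green round: 794 × 3/16 = 148.875
  green wrinkled: 794 × 1/16 = 49.625
Contribution of yellow round: (454 − 446.625)² / 446.625 = 0.1218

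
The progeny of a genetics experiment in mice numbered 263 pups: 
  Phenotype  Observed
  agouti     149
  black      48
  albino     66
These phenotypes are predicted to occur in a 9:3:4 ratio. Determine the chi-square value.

0.044

Expected counts for N = 263 under a 9:3:4 ratio (total parts = 16):
  agouti: 263 × 9/16 = 147.9375
  black: 263 × 3/16 = 49.3125
  albino: 263 × 4/16 = 65.75
χ² = Σ (O − E)² / E
  agouti: (149 − 147.9375)² / 147.9375 = 0.0076
  black: (48 − 49.3125)² / 49.3125 = 0.0349
  albino: (66 − 65.75)² / 65.75 = 0.0010
χ² = 0.0076 + 0.0349 + 0.0010 = 0.0435 ≈ 0.044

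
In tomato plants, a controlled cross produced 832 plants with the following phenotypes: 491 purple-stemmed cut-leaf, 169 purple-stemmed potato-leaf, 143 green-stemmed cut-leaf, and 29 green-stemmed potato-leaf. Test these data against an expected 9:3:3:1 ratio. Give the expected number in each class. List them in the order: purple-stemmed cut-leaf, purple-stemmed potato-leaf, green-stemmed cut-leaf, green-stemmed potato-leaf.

468, 156, 156, 52

Under the 9:3:3:1 hypothesis (Σ ratio = 16, N = 832):
  purple-stemmed cut-leaf: 832 × 9/16 = 468
  purple-stemmed potato-leaf: 832 × 3/16 = 156
  green-stemmed cut-leaf: 832 × 3/16 = 156
  green-stemmed potato-leaf: 832 × 1/16 = 52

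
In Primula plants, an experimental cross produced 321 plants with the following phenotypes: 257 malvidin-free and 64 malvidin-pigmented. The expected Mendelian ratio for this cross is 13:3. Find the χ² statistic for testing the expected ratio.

Expected counts for N = 321 under a 13:3 ratio (total parts = 16):
  malvidin-free: 321 × 13/16 = 260.8125
  malvidin-pigmented: 321 × 3/16 = 60.1875
χ² = Σ (O − E)² / E
  malvidin-free: (257 − 260.8125)² / 260.8125 = 0.0557
  malvidin-pigmented: (64 − 60.1875)² / 60.1875 = 0.2415
χ² = 0.0557 + 0.2415 = 0.2972 ≈ 0.297

0.297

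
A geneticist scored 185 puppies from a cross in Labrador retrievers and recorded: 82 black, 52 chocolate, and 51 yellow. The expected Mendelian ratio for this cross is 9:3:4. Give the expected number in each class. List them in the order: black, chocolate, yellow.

Total ratio parts = 16. Expected numbers out of 185:
  black: 185 × 9/16 = 104.0625
  chocolate: 185 × 3/16 = 34.6875
  yellow: 185 × 4/16 = 46.25

104.0625, 34.6875, 46.25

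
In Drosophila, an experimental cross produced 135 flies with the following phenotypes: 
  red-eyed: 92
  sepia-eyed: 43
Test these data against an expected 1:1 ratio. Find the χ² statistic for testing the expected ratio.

Expected counts for N = 135 under a 1:1 ratio (total parts = 2):
  red-eyed: 135 × 1/2 = 67.5
  sepia-eyed: 135 × 1/2 = 67.5
χ² = Σ (O − E)² / E
  red-eyed: (92 − 67.5)² / 67.5 = 8.8926
  sepia-eyed: (43 − 67.5)² / 67.5 = 8.8926
χ² = 8.8926 + 8.8926 = 17.7852 ≈ 17.785

17.785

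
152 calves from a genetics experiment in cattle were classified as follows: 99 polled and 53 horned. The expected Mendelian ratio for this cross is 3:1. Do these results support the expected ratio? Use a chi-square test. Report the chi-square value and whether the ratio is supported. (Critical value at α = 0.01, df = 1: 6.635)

Total ratio parts = 4. Expected numbers out of 152:
  polled: 152 × 3/4 = 114
  horned: 152 × 1/4 = 38
χ² = Σ (O − E)² / E
  polled: (99 − 114)² / 114 = 1.9737
  horned: (53 − 38)² / 38 = 5.9211
χ² = 1.9737 + 5.9211 = 7.8948 ≈ 7.895
Degrees of freedom = 2 − 1 = 1; critical value at α = 0.01 is 6.635.
Since 7.895 > 6.635, we reject the null hypothesis — the data do not fit the 3:1 ratio.

7.895; not consistent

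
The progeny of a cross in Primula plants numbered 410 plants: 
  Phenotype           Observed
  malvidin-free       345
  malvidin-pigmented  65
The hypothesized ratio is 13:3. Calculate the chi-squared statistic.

The 13:3 ratio has 16 parts, so with N = 410 the expected counts are:
  malvidin-free: 410 × 13/16 = 333.125
  malvidin-pigmented: 410 × 3/16 = 76.875
χ² = Σ (O − E)² / E
  malvidin-free: (345 − 333.125)² / 333.125 = 0.4233
  malvidin-pigmented: (65 − 76.875)² / 76.875 = 1.8343
χ² = 0.4233 + 1.8343 = 2.2576 ≈ 2.258

2.258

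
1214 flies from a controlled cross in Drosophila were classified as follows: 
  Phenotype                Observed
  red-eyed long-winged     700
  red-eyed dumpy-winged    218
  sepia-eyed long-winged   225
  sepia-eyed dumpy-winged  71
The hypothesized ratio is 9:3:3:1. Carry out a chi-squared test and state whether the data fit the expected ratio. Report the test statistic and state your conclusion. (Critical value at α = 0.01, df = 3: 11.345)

Total ratio parts = 16. Expected numbers out of 1214:
  red-eyed long-winged: 1214 × 9/16 = 682.875
  red-eyed dumpy-winged: 1214 × 3/16 = 227.625
  sepia-eyed long-winged: 1214 × 3/16 = 227.625
  sepia-eyed dumpy-winged: 1214 × 1/16 = 75.875
χ² = Σ (O − E)² / E
  red-eyed long-winged: (700 − 682.875)² / 682.875 = 0.4295
  red-eyed dumpy-winged: (218 − 227.625)² / 227.625 = 0.4070
  sepia-eyed long-winged: (225 − 227.625)² / 227.625 = 0.0303
  sepia-eyed dumpy-winged: (71 − 75.875)² / 75.875 = 0.3132
χ² = 0.4295 + 0.4070 + 0.0303 + 0.3132 = 1.180
Degrees of freedom = 4 − 1 = 3; critical value at α = 0.01 is 11.345.
Since 1.180 < 11.345, we fail to reject the null hypothesis — the data are consistent with the 9:3:3:1 ratio.

1.180; consistent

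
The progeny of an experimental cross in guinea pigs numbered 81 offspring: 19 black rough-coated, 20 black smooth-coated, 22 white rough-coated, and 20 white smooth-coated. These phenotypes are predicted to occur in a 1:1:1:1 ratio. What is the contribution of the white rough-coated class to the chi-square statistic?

0.151

Total ratio parts = 4. Expected numbers out of 81:
  black rough-coated: 81 × 1/4 = 20.25
  black smooth-coated: 81 × 1/4 = 20.25
  white rough-coated: 81 × 1/4 = 20.25
  white smooth-coated: 81 × 1/4 = 20.25
Contribution of white rough-coated: (22 − 20.25)² / 20.25 = 0.1512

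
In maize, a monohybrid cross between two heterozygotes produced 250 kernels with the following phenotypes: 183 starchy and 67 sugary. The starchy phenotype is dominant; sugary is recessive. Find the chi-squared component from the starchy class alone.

For a monohybrid cross between heterozygotes with complete dominance, the expected phenotypic ratio is 3:1.
Expected counts for N = 250 under a 3:1 ratio (total parts = 4):
  starchy: 250 × 3/4 = 187.5
  sugary: 250 × 1/4 = 62.5
Contribution of starchy: (183 − 187.5)² / 187.5 = 0.1080

0.108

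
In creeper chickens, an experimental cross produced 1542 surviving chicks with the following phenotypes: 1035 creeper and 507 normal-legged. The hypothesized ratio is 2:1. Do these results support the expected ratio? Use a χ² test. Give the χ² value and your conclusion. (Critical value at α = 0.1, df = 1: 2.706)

0.143; consistent

The 2:1 ratio has 3 parts, so with N = 1542 the expected counts are:
  creeper: 1542 × 2/3 = 1028
  normal-legged: 1542 × 1/3 = 514
χ² = Σ (O − E)² / E
  creeper: (1035 − 1028)² / 1028 = 0.0477
  normal-legged: (507 − 514)² / 514 = 0.0953
χ² = 0.0477 + 0.0953 = 0.143
Degrees of freedom = 2 − 1 = 1; critical value at α = 0.1 is 2.706.
Since 0.143 < 2.706, we fail to reject the null hypothesis — the data are consistent with the 2:1 ratio.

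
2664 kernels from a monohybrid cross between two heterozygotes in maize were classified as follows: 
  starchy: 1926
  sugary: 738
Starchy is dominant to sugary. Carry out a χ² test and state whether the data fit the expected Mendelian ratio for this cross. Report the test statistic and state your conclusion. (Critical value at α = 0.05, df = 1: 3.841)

10.378; not consistent

For a monohybrid cross between heterozygotes with complete dominance, the expected phenotypic ratio is 3:1.
The 3:1 ratio has 4 parts, so with N = 2664 the expected counts are:
  starchy: 2664 × 3/4 = 1998
  sugary: 2664 × 1/4 = 666
χ² = Σ (O − E)² / E
  starchy: (1926 − 1998)² / 1998 = 2.5946
  sugary: (738 − 666)² / 666 = 7.7838
χ² = 2.5946 + 7.7838 = 10.3784 ≈ 10.378
Degrees of freedom = 2 − 1 = 1; critical value at α = 0.05 is 3.841.
Since 10.378 > 3.841, we reject the null hypothesis — the data do not fit the 3:1 ratio.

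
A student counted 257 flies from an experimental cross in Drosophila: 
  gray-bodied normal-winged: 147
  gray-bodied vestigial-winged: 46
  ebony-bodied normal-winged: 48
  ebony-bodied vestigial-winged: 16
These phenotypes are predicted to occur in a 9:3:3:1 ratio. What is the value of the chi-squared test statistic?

0.141

Under the 9:3:3:1 hypothesis (Σ ratio = 16, N = 257):
  gray-bodied normal-winged: 257 × 9/16 = 144.5625
  gray-bodied vestigial-winged: 257 × 3/16 = 48.1875
  ebony-bodied normal-winged: 257 × 3/16 = 48.1875
  ebony-bodied vestigial-winged: 257 × 1/16 = 16.0625
χ² = Σ (O − E)² / E
  gray-bodied normal-winged: (147 − 144.5625)² / 144.5625 = 0.0411
  gray-bodied vestigial-winged: (46 − 48.1875)² / 48.1875 = 0.0993
  ebony-bodied normal-winged: (48 − 48.1875)² / 48.1875 = 0.0007
  ebony-bodied vestigial-winged: (16 − 16.0625)² / 16.0625 = 0.0002
χ² = 0.0411 + 0.0993 + 0.0007 + 0.0002 = 0.1413 ≈ 0.141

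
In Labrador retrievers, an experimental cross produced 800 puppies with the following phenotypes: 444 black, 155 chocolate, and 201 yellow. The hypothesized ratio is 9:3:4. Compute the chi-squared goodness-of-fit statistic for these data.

Expected counts for N = 800 under a 9:3:4 ratio (total parts = 16):
  black: 800 × 9/16 = 450
  chocolate: 800 × 3/16 = 150
  yellow: 800 × 4/16 = 200
χ² = Σ (O − E)² / E
  black: (444 − 450)² / 450 = 0.0800
  chocolate: (155 − 150)² / 150 = 0.1667
  yellow: (201 − 200)² / 200 = 0.0050
χ² = 0.0800 + 0.1667 + 0.0050 = 0.2517 ≈ 0.252

0.252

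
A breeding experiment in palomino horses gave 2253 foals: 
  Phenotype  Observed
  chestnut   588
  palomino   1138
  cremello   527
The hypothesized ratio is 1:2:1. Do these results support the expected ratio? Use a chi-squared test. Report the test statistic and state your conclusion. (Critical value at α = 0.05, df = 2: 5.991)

Under the 1:2:1 hypothesis (Σ ratio = 4, N = 2253):
  chestnut: 2253 × 1/4 = 563.25
  palomino: 2253 × 2/4 = 1126.5
  cremello: 2253 × 1/4 = 563.25
χ² = Σ (O − E)² / E
  chestnut: (588 − 563.25)² / 563.25 = 1.0875
  palomino: (1138 − 1126.5)² / 1126.5 = 0.1174
  cremello: (527 − 563.25)² / 563.25 = 2.3330
χ² = 1.0875 + 0.1174 + 2.3330 = 3.5379 ≈ 3.538
Degrees of freedom = 3 − 1 = 2; critical value at α = 0.05 is 5.991.
Since 3.538 < 5.991, we fail to reject the null hypothesis — the data are consistent with the 1:2:1 ratio.

3.538; consistent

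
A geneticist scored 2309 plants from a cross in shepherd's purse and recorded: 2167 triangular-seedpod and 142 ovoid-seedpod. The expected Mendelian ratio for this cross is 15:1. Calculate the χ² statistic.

0.040

The 15:1 ratio has 16 parts, so with N = 2309 the expected counts are:
  triangular-seedpod: 2309 × 15/16 = 2164.6875
  ovoid-seedpod: 2309 × 1/16 = 144.3125
χ² = Σ (O − E)² / E
  triangular-seedpod: (2167 − 2164.6875)² / 2164.6875 = 0.0025
  ovoid-seedpod: (142 − 144.3125)² / 144.3125 = 0.0371
χ² = 0.0025 + 0.0371 = 0.0396 ≈ 0.040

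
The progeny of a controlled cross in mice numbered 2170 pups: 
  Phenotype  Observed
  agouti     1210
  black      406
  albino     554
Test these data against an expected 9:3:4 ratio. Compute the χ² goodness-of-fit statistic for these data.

Expected counts for N = 2170 under a 9:3:4 ratio (total parts = 16):
  agouti: 2170 × 9/16 = 1220.625
  black: 2170 × 3/16 = 406.875
  albino: 2170 × 4/16 = 542.5
χ² = Σ (O − E)² / E
  agouti: (1210 − 1220.625)² / 1220.625 = 0.0925
  black: (406 − 406.875)² / 406.875 = 0.0019
  albino: (554 − 542.5)² / 542.5 = 0.2438
χ² = 0.0925 + 0.0019 + 0.2438 = 0.3382 ≈ 0.338

0.338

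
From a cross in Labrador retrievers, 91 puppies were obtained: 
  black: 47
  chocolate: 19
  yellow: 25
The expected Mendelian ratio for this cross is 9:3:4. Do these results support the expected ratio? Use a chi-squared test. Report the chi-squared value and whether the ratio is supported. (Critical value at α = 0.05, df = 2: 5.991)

0.785; consistent

Expected counts for N = 91 under a 9:3:4 ratio (total parts = 16):
  black: 91 × 9/16 = 51.1875
  chocolate: 91 × 3/16 = 17.0625
  yellow: 91 × 4/16 = 22.75
χ² = Σ (O − E)² / E
  black: (47 − 51.1875)² / 51.1875 = 0.3426
  chocolate: (19 − 17.0625)² / 17.0625 = 0.2200
  yellow: (25 − 22.75)² / 22.75 = 0.2225
χ² = 0.3426 + 0.2200 + 0.2225 = 0.7851 ≈ 0.785
Degrees of freedom = 3 − 1 = 2; critical value at α = 0.05 is 5.991.
Since 0.785 < 5.991, we fail to reject the null hypothesis — the data are consistent with the 9:3:4 ratio.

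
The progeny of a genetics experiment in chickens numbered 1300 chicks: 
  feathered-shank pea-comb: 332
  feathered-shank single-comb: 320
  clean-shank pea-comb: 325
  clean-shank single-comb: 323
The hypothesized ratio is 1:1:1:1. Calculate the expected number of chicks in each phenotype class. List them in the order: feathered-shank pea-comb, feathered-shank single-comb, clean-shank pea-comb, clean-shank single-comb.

Total ratio parts = 4. Expected numbers out of 1300:
  feathered-shank pea-comb: 1300 × 1/4 = 325
  feathered-shank single-comb: 1300 × 1/4 = 325
  clean-shank pea-comb: 1300 × 1/4 = 325
  clean-shank single-comb: 1300 × 1/4 = 325

325, 325, 325, 325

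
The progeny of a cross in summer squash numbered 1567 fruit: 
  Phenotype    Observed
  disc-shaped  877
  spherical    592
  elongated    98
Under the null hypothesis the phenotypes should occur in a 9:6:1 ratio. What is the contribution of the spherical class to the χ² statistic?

0.033

The 9:6:1 ratio has 16 parts, so with N = 1567 the expected counts are:
  disc-shaped: 1567 × 9/16 = 881.4375
  spherical: 1567 × 6/16 = 587.625
  elongated: 1567 × 1/16 = 97.9375
Contribution of spherical: (592 − 587.625)² / 587.625 = 0.0326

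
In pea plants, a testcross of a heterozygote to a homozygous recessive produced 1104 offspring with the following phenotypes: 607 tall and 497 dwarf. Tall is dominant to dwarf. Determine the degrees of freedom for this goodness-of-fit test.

A testcross of a heterozygote (Aa × aa) gives a 1:1 phenotypic ratio.
A goodness-of-fit test with 2 phenotype classes has df = 2 − 1 = 1.

1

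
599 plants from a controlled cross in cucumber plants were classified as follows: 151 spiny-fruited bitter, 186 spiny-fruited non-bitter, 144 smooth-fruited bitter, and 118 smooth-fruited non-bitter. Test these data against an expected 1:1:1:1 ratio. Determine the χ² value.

15.738

Total ratio parts = 4. Expected numbers out of 599:
  spiny-fruited bitter: 599 × 1/4 = 149.75
  spiny-fruited non-bitter: 599 × 1/4 = 149.75
  smooth-fruited bitter: 599 × 1/4 = 149.75
  smooth-fruited non-bitter: 599 × 1/4 = 149.75
χ² = Σ (O − E)² / E
  spiny-fruited bitter: (151 − 149.75)² / 149.75 = 0.0104
  spiny-fruited non-bitter: (186 − 149.75)² / 149.75 = 8.7750
  smooth-fruited bitter: (144 − 149.75)² / 149.75 = 0.2208
  smooth-fruited non-bitter: (118 − 149.75)² / 149.75 = 6.7316
χ² = 0.0104 + 8.7750 + 0.2208 + 6.7316 = 15.7378 ≈ 15.738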